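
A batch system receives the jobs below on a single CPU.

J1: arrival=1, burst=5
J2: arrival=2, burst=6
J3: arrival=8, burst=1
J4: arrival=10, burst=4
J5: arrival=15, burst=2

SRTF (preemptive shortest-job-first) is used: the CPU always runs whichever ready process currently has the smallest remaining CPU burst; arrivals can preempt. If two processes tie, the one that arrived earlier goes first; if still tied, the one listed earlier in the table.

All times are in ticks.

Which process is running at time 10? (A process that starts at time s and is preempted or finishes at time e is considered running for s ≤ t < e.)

J2

Timeline: | idle 0-1 | J1 1-6 | J2 6-8 | J3 8-9 | J2 9-13 | J4 13-17 | J5 17-19 |
Completion: J1=6  J2=13  J3=9  J4=17  J5=19
Turnaround (C−A): J1=5  J2=11  J3=1  J4=7  J5=4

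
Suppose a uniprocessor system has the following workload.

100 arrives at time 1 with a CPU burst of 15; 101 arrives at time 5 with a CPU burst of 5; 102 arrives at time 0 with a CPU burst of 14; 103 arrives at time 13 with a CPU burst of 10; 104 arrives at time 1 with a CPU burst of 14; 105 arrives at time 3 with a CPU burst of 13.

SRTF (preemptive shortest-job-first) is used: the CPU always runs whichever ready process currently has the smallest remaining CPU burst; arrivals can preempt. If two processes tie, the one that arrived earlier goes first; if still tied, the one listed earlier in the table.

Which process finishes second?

102

Timeline: | 102 0-5 | 101 5-10 | 102 10-19 | 103 19-29 | 105 29-42 | 104 42-56 | 100 56-71 |
Completion: 100=71  101=10  102=19  103=29  104=56  105=42
Turnaround (C−A): 100=70  101=5  102=19  103=16  104=55  105=39
Finish order: 101 → 102 → 103 → 105 → 104 → 100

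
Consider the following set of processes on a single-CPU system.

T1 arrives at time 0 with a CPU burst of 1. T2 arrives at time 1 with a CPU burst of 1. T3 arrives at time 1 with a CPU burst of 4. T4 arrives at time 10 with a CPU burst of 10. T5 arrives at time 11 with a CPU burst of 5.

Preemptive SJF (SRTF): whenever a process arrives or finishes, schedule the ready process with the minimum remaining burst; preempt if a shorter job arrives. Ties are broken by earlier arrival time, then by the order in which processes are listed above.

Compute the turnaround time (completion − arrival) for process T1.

Timeline: | T1 0-1 | T2 1-2 | T3 2-6 | idle 6-10 | T4 10-11 | T5 11-16 | T4 16-25 |
Completion: T1=1  T2=2  T3=6  T4=25  T5=16
Turnaround (C−A): T1=1  T2=1  T3=5  T4=15  T5=5
Turnaround(T1) = completion − arrival = 1 − 0 = 1

1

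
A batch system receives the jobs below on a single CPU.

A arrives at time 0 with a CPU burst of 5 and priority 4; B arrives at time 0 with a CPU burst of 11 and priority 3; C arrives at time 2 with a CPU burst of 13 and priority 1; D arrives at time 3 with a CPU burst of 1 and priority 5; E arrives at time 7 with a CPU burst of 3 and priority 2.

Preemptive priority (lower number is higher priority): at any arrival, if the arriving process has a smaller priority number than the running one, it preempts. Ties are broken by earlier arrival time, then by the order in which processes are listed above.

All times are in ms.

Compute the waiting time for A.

Timeline: | B 0-2 | C 2-15 | E 15-18 | B 18-27 | A 27-32 | D 32-33 |
Completion: A=32  B=27  C=15  D=33  E=18
Waiting(A) = turnaround − burst = 32 − 5 = 27

27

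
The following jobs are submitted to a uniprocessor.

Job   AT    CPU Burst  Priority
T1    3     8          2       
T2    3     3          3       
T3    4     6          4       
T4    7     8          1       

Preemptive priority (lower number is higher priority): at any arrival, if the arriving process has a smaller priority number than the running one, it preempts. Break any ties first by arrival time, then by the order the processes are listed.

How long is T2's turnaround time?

19

Timeline: | idle 0-3 | T1 3-7 | T4 7-15 | T1 15-19 | T2 19-22 | T3 22-28 |
Completion: T1=19  T2=22  T3=28  T4=15
Turnaround (C−A): T1=16  T2=19  T3=24  T4=8
Turnaround(T2) = completion − arrival = 22 − 3 = 19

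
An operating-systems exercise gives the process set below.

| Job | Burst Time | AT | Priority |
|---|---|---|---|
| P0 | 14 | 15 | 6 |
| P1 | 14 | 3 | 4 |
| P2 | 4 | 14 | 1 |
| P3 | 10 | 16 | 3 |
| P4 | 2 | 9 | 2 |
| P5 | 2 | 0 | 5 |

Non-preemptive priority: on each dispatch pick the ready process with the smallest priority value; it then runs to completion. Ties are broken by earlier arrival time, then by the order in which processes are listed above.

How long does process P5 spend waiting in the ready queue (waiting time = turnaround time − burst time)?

Timeline: | P5 0-2 | idle 2-3 | P1 3-17 | P2 17-21 | P4 21-23 | P3 23-33 | P0 33-47 |
Completion: P0=47  P1=17  P2=21  P3=33  P4=23  P5=2
Waiting(P5) = turnaround − burst = 2 − 2 = 0

0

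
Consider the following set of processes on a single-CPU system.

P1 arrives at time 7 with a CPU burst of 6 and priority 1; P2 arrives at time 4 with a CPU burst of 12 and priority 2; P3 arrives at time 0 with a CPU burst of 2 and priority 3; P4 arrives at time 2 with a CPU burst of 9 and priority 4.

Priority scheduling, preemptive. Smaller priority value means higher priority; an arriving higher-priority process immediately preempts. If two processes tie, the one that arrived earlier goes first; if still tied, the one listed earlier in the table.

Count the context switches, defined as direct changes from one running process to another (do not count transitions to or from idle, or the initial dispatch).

Timeline: | P3 0-2 | P4 2-4 | P2 4-7 | P1 7-13 | P2 13-22 | P4 22-29 |
Completion: P1=13  P2=22  P3=2  P4=29

5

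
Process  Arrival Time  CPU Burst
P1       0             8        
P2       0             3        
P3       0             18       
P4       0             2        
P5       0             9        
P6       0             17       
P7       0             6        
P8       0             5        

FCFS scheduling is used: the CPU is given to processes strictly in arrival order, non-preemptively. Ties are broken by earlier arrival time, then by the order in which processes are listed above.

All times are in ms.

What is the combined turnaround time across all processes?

307

Gantt: | P1 0-8 | P2 8-11 | P3 11-29 | P4 29-31 | P5 31-40 | P6 40-57 | P7 57-63 | P8 63-68 |
Completion: P1=8  P2=11  P3=29  P4=31  P5=40  P6=57  P7=63  P8=68
Turnaround = completion − arrival: P1=8, P2=11, P3=29, P4=31, P5=40, P6=57, P7=63, P8=68
Total turnaround = 8 + 11 + 29 + 31 + 40 + 57 + 63 + 68 = 307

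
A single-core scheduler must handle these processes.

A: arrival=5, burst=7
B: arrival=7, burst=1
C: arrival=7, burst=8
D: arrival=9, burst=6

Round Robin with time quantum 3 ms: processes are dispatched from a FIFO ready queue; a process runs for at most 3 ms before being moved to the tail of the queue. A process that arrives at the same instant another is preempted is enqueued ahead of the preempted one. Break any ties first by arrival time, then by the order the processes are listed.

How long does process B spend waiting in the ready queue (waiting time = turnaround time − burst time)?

Gantt: | idle 0-5 | A 5-8 | B 8-9 | C 9-12 | A 12-15 | D 15-18 | C 18-21 | A 21-22 | D 22-25 | C 25-27 |
Completion: A=22  B=9  C=27  D=25
Turnaround (C−A): A=17  B=2  C=20  D=16
Waiting(B) = turnaround − burst = 2 − 1 = 1

1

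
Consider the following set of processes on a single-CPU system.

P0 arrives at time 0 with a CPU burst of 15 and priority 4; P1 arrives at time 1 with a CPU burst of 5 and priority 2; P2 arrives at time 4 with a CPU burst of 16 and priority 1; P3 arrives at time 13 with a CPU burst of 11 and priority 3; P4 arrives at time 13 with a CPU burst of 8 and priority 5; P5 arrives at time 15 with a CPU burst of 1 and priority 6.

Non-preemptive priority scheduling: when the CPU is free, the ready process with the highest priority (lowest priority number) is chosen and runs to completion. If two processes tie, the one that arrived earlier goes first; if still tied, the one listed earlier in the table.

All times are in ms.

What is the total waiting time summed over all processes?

Schedule: | P0 0-15 | P2 15-31 | P1 31-36 | P3 36-47 | P4 47-55 | P5 55-56 |
Completion: P0=15  P1=36  P2=31  P3=47  P4=55  P5=56
Turnaround (C−A): P0=15  P1=35  P2=27  P3=34  P4=42  P5=41
Waiting = turnaround − burst: P0=0, P1=30, P2=11, P3=23, P4=34, P5=40
Total waiting = 0 + 30 + 11 + 23 + 34 + 40 = 138

138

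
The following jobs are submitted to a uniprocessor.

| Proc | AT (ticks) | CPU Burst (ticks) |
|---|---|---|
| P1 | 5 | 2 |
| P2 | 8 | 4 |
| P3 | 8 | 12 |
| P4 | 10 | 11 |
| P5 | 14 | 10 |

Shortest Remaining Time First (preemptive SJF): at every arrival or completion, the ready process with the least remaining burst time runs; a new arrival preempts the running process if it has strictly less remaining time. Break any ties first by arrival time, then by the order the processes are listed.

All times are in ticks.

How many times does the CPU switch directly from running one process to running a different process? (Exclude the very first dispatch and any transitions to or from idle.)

Schedule: | idle 0-5 | P1 5-7 | idle 7-8 | P2 8-12 | P4 12-23 | P5 23-33 | P3 33-45 |
Completion: P1=7  P2=12  P3=45  P4=23  P5=33
Turnaround (C−A): P1=2  P2=4  P3=37  P4=13  P5=19

3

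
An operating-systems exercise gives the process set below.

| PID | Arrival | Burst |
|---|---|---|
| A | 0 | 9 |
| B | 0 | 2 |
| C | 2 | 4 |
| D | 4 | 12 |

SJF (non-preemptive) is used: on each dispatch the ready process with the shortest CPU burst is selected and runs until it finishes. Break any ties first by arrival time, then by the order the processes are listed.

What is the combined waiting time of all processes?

17

Timeline: | B 0-2 | C 2-6 | A 6-15 | D 15-27 |
Completion: A=15  B=2  C=6  D=27
Turnaround (C−A): A=15  B=2  C=4  D=23
Waiting = turnaround − burst: A=6, B=0, C=0, D=11
Total waiting = 6 + 0 + 0 + 11 = 17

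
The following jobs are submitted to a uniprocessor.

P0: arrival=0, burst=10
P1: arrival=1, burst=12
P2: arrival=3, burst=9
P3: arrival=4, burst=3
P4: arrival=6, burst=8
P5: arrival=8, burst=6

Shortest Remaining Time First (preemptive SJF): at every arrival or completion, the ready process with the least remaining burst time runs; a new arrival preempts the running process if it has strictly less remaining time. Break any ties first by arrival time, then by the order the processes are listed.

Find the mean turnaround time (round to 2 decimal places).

Schedule: | P0 0-4 | P3 4-7 | P0 7-13 | P5 13-19 | P4 19-27 | P2 27-36 | P1 36-48 |
Completion: P0=13  P1=48  P2=36  P3=7  P4=27  P5=19
Turnaround (C−A): P0=13  P1=47  P2=33  P3=3  P4=21  P5=11
Turnaround times: P0=13, P1=47, P2=33, P3=3, P4=21, P5=11
Average turnaround = (13+47+33+3+21+11) / 6 = 128/6 = 21.33

21.33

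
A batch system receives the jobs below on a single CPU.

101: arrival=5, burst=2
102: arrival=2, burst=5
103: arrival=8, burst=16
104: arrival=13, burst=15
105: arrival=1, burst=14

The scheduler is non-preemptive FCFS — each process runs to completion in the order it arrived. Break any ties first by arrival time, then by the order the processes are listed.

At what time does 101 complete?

Schedule: | idle 0-1 | 105 1-15 | 102 15-20 | 101 20-22 | 103 22-38 | 104 38-53 |
Completion: 101=22  102=20  103=38  104=53  105=15
Turnaround (C−A): 101=17  102=18  103=30  104=40  105=14

22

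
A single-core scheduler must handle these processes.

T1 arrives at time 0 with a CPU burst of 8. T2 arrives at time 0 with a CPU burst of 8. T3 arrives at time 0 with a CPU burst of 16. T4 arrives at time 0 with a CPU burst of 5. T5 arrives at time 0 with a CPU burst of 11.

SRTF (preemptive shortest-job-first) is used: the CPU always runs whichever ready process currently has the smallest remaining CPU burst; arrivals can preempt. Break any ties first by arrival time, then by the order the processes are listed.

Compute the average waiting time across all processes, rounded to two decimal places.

14.20

Timeline: | T4 0-5 | T1 5-13 | T2 13-21 | T5 21-32 | T3 32-48 |
Completion: T1=13  T2=21  T3=48  T4=5  T5=32
Waiting times: T1=5, T2=13, T3=32, T4=0, T5=21
Average waiting = (5+13+32+0+21) / 5 = 71/5 = 14.20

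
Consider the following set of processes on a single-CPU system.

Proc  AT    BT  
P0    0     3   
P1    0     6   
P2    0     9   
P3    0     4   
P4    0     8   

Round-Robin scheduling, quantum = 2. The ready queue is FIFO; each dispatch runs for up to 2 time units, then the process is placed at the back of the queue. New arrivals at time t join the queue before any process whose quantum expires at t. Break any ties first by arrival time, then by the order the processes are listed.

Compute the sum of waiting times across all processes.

78

Gantt: | P0 0-2 | P1 2-4 | P2 4-6 | P3 6-8 | P4 8-10 | P0 10-11 | P1 11-13 | P2 13-15 | P3 15-17 | P4 17-19 | P1 19-21 | P2 21-23 | P4 23-25 | P2 25-27 | P4 27-29 | P2 29-30 |
Completion: P0=11  P1=21  P2=30  P3=17  P4=29
Turnaround (C−A): P0=11  P1=21  P2=30  P3=17  P4=29
Waiting = turnaround − burst: P0=8, P1=15, P2=21, P3=13, P4=21
Total waiting = 8 + 15 + 21 + 13 + 21 = 78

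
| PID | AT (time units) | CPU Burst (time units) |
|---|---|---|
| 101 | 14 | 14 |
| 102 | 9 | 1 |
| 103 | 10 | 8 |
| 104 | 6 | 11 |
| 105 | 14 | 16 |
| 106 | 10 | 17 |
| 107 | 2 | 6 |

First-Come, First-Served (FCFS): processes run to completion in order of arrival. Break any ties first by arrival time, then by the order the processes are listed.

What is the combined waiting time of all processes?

Schedule: | idle 0-2 | 107 2-8 | 104 8-19 | 102 19-20 | 103 20-28 | 106 28-45 | 101 45-59 | 105 59-75 |
Completion: 101=59  102=20  103=28  104=19  105=75  106=45  107=8
Turnaround (C−A): 101=45  102=11  103=18  104=13  105=61  106=35  107=6
Waiting = turnaround − burst: 101=31, 102=10, 103=10, 104=2, 105=45, 106=18, 107=0
Total waiting = 31 + 10 + 10 + 2 + 45 + 18 + 0 = 116

116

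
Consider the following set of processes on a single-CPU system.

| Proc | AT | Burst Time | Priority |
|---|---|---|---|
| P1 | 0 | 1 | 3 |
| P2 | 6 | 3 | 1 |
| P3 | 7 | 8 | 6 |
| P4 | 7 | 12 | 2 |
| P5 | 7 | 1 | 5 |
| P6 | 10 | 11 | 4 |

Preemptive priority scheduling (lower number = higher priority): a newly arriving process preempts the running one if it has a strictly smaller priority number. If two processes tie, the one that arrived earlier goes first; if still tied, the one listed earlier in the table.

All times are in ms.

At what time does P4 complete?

21

Timeline: | P1 0-1 | idle 1-6 | P2 6-9 | P4 9-21 | P6 21-32 | P5 32-33 | P3 33-41 |
Completion: P1=1  P2=9  P3=41  P4=21  P5=33  P6=32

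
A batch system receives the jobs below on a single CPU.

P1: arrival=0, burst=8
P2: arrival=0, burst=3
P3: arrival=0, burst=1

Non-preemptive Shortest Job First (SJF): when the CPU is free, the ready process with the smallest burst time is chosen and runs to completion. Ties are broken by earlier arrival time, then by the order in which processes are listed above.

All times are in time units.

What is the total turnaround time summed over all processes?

Timeline: | P3 0-1 | P2 1-4 | P1 4-12 |
Completion: P1=12  P2=4  P3=1
Turnaround (C−A): P1=12  P2=4  P3=1
Turnaround = completion − arrival: P1=12, P2=4, P3=1
Total turnaround = 12 + 4 + 1 = 17

17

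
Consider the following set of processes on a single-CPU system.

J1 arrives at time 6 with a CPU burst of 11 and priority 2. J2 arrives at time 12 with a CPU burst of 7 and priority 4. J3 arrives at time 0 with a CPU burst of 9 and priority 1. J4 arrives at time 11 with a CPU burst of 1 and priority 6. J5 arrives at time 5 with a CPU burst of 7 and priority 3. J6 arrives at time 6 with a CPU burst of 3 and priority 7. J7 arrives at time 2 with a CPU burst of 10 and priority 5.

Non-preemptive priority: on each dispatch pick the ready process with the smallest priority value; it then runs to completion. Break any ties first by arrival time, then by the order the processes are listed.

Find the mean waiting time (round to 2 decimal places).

19.57

Timeline: | J3 0-9 | J1 9-20 | J5 20-27 | J2 27-34 | J7 34-44 | J4 44-45 | J6 45-48 |
Completion: J1=20  J2=34  J3=9  J4=45  J5=27  J6=48  J7=44
Turnaround (C−A): J1=14  J2=22  J3=9  J4=34  J5=22  J6=42  J7=42
Waiting times: J1=3, J2=15, J3=0, J4=33, J5=15, J6=39, J7=32
Average waiting = (3+15+0+33+15+39+32) / 7 = 137/7 = 19.57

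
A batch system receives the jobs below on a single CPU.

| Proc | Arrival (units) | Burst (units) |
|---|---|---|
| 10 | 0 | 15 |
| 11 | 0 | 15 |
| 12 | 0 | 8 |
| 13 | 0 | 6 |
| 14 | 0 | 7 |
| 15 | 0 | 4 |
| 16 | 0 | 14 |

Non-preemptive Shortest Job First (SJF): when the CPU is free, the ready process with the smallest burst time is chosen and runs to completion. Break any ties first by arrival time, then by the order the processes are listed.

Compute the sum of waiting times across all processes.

149

Schedule: | 15 0-4 | 13 4-10 | 14 10-17 | 12 17-25 | 16 25-39 | 10 39-54 | 11 54-69 |
Completion: 10=54  11=69  12=25  13=10  14=17  15=4  16=39
Turnaround (C−A): 10=54  11=69  12=25  13=10  14=17  15=4  16=39
Waiting = turnaround − burst: 10=39, 11=54, 12=17, 13=4, 14=10, 15=0, 16=25
Total waiting = 39 + 54 + 17 + 4 + 10 + 0 + 25 = 149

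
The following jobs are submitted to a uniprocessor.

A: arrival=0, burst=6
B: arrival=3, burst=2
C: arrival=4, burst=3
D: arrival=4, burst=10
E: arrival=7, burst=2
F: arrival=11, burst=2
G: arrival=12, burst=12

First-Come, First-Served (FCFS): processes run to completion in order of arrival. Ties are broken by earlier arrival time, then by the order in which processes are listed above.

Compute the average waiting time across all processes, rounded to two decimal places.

Timeline: | A 0-6 | B 6-8 | C 8-11 | D 11-21 | E 21-23 | F 23-25 | G 25-37 |
Completion: A=6  B=8  C=11  D=21  E=23  F=25  G=37
Waiting times: A=0, B=3, C=4, D=7, E=14, F=12, G=13
Average waiting = (0+3+4+7+14+12+13) / 7 = 53/7 = 7.57

7.57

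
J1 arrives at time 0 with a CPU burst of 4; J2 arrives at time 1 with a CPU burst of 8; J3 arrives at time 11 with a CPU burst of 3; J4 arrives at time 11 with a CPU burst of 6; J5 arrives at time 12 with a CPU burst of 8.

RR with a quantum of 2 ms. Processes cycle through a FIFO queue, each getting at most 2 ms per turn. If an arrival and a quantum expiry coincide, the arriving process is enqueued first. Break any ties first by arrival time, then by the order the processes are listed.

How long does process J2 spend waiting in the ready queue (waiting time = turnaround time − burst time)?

Gantt: | J1 0-2 | J2 2-4 | J1 4-6 | J2 6-12 | J3 12-14 | J4 14-16 | J5 16-18 | J3 18-19 | J4 19-21 | J5 21-23 | J4 23-25 | J5 25-29 |
Completion: J1=6  J2=12  J3=19  J4=25  J5=29
Turnaround (C−A): J1=6  J2=11  J3=8  J4=14  J5=17
Waiting(J2) = turnaround − burst = 11 − 8 = 3

3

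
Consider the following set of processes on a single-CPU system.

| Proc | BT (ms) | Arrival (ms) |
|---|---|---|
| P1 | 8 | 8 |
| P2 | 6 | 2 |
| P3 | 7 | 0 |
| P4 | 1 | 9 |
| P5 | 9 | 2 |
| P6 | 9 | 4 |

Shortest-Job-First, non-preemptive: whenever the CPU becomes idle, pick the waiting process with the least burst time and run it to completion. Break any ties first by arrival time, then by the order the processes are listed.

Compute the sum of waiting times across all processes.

62

Schedule: | P3 0-7 | P2 7-13 | P4 13-14 | P1 14-22 | P5 22-31 | P6 31-40 |
Completion: P1=22  P2=13  P3=7  P4=14  P5=31  P6=40
Turnaround (C−A): P1=14  P2=11  P3=7  P4=5  P5=29  P6=36
Waiting = turnaround − burst: P1=6, P2=5, P3=0, P4=4, P5=20, P6=27
Total waiting = 6 + 5 + 0 + 4 + 20 + 27 = 62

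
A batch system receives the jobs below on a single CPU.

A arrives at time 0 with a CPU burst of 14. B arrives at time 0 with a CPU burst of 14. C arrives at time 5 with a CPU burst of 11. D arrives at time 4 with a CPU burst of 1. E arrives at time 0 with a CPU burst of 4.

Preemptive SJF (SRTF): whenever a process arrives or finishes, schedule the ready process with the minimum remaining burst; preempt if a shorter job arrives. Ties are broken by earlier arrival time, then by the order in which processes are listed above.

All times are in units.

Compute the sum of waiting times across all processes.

Gantt: | E 0-4 | D 4-5 | C 5-16 | A 16-30 | B 30-44 |
Completion: A=30  B=44  C=16  D=5  E=4
Waiting = turnaround − burst: A=16, B=30, C=0, D=0, E=0
Total waiting = 16 + 30 + 0 + 0 + 0 = 46

46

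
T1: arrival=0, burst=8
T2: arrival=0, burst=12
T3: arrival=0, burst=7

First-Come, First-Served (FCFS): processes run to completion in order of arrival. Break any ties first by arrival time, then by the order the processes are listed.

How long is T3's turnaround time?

Timeline: | T1 0-8 | T2 8-20 | T3 20-27 |
Completion: T1=8  T2=20  T3=27
Turnaround(T3) = completion − arrival = 27 − 0 = 27

27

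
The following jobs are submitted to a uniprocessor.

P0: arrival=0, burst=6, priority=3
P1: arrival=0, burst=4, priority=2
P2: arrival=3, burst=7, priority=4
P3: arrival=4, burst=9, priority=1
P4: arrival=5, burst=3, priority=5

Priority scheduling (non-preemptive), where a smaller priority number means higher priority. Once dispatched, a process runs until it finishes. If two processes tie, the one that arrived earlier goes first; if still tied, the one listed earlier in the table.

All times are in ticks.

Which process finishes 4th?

P2

Schedule: | P1 0-4 | P3 4-13 | P0 13-19 | P2 19-26 | P4 26-29 |
Completion: P0=19  P1=4  P2=26  P3=13  P4=29
Finish order: P1 → P3 → P0 → P2 → P4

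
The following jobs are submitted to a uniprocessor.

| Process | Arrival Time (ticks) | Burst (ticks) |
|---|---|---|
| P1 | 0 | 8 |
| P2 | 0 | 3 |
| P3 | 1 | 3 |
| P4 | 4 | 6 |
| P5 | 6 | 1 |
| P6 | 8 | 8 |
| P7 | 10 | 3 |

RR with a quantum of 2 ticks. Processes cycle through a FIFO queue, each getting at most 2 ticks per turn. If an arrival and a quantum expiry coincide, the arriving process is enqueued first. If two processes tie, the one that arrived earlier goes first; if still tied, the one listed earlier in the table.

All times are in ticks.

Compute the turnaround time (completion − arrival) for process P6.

Schedule: | P1 0-2 | P2 2-4 | P3 4-6 | P1 6-8 | P4 8-10 | P2 10-11 | P5 11-12 | P3 12-13 | P6 13-15 | P1 15-17 | P7 17-19 | P4 19-21 | P6 21-23 | P1 23-25 | P7 25-26 | P4 26-28 | P6 28-32 |
Completion: P1=25  P2=11  P3=13  P4=28  P5=12  P6=32  P7=26
Turnaround (C−A): P1=25  P2=11  P3=12  P4=24  P5=6  P6=24  P7=16
Turnaround(P6) = completion − arrival = 32 − 8 = 24

24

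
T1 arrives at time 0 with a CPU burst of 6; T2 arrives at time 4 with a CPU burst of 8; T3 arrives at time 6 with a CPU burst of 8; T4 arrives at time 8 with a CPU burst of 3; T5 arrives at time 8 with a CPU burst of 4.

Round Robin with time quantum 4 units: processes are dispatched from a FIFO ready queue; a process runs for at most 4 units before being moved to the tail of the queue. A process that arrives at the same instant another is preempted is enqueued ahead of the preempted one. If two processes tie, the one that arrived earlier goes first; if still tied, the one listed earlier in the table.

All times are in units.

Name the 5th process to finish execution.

Schedule: | T1 0-4 | T2 4-8 | T1 8-10 | T3 10-14 | T4 14-17 | T5 17-21 | T2 21-25 | T3 25-29 |
Completion: T1=10  T2=25  T3=29  T4=17  T5=21
Turnaround (C−A): T1=10  T2=21  T3=23  T4=9  T5=13
Finish order: T1 → T4 → T5 → T2 → T3

T3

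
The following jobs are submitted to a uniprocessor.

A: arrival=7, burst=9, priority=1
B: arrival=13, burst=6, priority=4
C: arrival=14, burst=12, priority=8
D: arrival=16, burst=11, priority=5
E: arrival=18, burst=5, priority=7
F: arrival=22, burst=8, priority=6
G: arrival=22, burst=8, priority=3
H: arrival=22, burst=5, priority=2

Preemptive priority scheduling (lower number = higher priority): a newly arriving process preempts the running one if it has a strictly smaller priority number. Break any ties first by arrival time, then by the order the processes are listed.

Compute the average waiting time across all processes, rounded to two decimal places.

16.50

Gantt: | idle 0-7 | A 7-16 | B 16-22 | H 22-27 | G 27-35 | D 35-46 | F 46-54 | E 54-59 | C 59-71 |
Completion: A=16  B=22  C=71  D=46  E=59  F=54  G=35  H=27
Turnaround (C−A): A=9  B=9  C=57  D=30  E=41  F=32  G=13  H=5
Waiting times: A=0, B=3, C=45, D=19, E=36, F=24, G=5, H=0
Average waiting = (0+3+45+19+36+24+5+0) / 8 = 132/8 = 16.50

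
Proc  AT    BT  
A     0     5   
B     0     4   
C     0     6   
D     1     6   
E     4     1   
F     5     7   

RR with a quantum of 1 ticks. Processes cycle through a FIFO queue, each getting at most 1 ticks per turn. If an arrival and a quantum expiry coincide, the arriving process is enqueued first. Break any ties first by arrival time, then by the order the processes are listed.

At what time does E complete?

Gantt: | A 0-1 | B 1-2 | C 2-3 | D 3-4 | A 4-5 | B 5-6 | C 6-7 | E 7-8 | D 8-9 | F 9-10 | A 10-11 | B 11-12 | C 12-13 | D 13-14 | F 14-15 | A 15-16 | B 16-17 | C 17-18 | D 18-19 | F 19-20 | A 20-21 | C 21-22 | D 22-23 | F 23-24 | C 24-25 | D 25-26 | F 26-29 |
Completion: A=21  B=17  C=25  D=26  E=8  F=29

8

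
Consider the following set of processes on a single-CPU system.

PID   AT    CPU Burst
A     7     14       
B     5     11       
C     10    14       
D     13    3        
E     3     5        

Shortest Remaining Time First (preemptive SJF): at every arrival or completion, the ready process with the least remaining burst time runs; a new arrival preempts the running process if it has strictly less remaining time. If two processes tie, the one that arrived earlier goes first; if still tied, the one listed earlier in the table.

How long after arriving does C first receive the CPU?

26

Gantt: | idle 0-3 | E 3-8 | B 8-13 | D 13-16 | B 16-22 | A 22-36 | C 36-50 |
Completion: A=36  B=22  C=50  D=16  E=8
Response(C) = first start − arrival = 36 − 10 = 26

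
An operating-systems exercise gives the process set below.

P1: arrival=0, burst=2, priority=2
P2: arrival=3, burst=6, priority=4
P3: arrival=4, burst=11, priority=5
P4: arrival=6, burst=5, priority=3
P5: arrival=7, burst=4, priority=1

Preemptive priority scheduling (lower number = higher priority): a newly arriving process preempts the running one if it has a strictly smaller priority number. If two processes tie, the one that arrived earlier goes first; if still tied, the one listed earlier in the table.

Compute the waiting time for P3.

Gantt: | P1 0-2 | idle 2-3 | P2 3-6 | P4 6-7 | P5 7-11 | P4 11-15 | P2 15-18 | P3 18-29 |
Completion: P1=2  P2=18  P3=29  P4=15  P5=11
Waiting(P3) = turnaround − burst = 25 − 11 = 14

14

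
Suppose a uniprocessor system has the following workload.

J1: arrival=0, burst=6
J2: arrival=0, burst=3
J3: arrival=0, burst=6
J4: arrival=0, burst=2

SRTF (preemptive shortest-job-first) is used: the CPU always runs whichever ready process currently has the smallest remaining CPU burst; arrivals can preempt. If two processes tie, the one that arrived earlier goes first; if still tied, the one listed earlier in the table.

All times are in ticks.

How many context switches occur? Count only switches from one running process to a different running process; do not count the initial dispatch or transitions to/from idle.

Gantt: | J4 0-2 | J2 2-5 | J1 5-11 | J3 11-17 |
Completion: J1=11  J2=5  J3=17  J4=2

3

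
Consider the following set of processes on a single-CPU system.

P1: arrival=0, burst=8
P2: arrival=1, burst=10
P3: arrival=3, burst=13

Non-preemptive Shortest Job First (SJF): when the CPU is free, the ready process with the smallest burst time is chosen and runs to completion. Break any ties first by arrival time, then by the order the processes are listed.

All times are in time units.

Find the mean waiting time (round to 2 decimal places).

Timeline: | P1 0-8 | P2 8-18 | P3 18-31 |
Completion: P1=8  P2=18  P3=31
Waiting times: P1=0, P2=7, P3=15
Average waiting = (0+7+15) / 3 = 22/3 = 7.33

7.33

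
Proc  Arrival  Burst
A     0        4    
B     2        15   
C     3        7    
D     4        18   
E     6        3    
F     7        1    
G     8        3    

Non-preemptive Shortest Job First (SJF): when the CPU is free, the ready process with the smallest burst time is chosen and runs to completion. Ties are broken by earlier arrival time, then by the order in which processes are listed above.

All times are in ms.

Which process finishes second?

C

Schedule: | A 0-4 | C 4-11 | F 11-12 | E 12-15 | G 15-18 | B 18-33 | D 33-51 |
Completion: A=4  B=33  C=11  D=51  E=15  F=12  G=18
Finish order: A → C → F → E → G → B → D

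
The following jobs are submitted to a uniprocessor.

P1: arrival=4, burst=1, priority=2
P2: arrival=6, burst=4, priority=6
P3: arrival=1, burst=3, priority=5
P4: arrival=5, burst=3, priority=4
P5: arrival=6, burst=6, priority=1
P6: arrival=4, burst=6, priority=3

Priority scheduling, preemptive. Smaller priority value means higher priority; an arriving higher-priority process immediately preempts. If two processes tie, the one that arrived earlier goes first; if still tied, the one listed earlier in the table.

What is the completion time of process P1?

Gantt: | idle 0-1 | P3 1-4 | P1 4-5 | P6 5-6 | P5 6-12 | P6 12-17 | P4 17-20 | P2 20-24 |
Completion: P1=5  P2=24  P3=4  P4=20  P5=12  P6=17
Turnaround (C−A): P1=1  P2=18  P3=3  P4=15  P5=6  P6=13

5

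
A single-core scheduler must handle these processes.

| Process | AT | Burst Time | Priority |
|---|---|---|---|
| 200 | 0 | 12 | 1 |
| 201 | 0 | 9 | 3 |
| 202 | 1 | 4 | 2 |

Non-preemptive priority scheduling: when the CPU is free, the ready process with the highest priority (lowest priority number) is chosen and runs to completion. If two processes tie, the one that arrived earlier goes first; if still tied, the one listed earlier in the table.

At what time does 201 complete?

25

Timeline: | 200 0-12 | 202 12-16 | 201 16-25 |
Completion: 200=12  201=25  202=16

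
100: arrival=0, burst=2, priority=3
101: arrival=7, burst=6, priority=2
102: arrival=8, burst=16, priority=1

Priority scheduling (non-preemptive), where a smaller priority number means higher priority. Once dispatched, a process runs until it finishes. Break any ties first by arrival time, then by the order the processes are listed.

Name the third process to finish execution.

102

Timeline: | 100 0-2 | idle 2-7 | 101 7-13 | 102 13-29 |
Completion: 100=2  101=13  102=29
Turnaround (C−A): 100=2  101=6  102=21
Finish order: 100 → 101 → 102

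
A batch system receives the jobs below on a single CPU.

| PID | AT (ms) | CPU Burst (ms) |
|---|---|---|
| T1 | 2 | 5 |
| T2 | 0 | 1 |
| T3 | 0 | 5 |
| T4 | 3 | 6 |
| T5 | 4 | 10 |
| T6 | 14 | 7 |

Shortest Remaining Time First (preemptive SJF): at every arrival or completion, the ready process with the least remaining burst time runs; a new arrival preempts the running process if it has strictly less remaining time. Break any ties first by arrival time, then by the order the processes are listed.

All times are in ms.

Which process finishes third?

Schedule: | T2 0-1 | T3 1-6 | T1 6-11 | T4 11-17 | T6 17-24 | T5 24-34 |
Completion: T1=11  T2=1  T3=6  T4=17  T5=34  T6=24
Turnaround (C−A): T1=9  T2=1  T3=6  T4=14  T5=30  T6=10
Finish order: T2 → T3 → T1 → T4 → T6 → T5

T1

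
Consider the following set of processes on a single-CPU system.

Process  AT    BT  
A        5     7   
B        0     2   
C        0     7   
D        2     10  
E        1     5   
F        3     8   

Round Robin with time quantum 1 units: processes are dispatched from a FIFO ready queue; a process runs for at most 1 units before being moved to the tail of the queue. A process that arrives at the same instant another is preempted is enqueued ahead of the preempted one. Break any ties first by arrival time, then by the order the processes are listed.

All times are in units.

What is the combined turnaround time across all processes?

157

Timeline: | B 0-1 | C 1-2 | E 2-3 | B 3-4 | D 4-5 | C 5-6 | F 6-7 | E 7-8 | A 8-9 | D 9-10 | C 10-11 | F 11-12 | E 12-13 | A 13-14 | D 14-15 | C 15-16 | F 16-17 | E 17-18 | A 18-19 | D 19-20 | C 20-21 | F 21-22 | E 22-23 | A 23-24 | D 24-25 | C 25-26 | F 26-27 | A 27-28 | D 28-29 | C 29-30 | F 30-31 | A 31-32 | D 32-33 | F 33-34 | A 34-35 | D 35-36 | F 36-37 | D 37-39 |
Completion: A=35  B=4  C=30  D=39  E=23  F=37
Turnaround = completion − arrival: A=30, B=4, C=30, D=37, E=22, F=34
Total turnaround = 30 + 4 + 30 + 37 + 22 + 34 = 157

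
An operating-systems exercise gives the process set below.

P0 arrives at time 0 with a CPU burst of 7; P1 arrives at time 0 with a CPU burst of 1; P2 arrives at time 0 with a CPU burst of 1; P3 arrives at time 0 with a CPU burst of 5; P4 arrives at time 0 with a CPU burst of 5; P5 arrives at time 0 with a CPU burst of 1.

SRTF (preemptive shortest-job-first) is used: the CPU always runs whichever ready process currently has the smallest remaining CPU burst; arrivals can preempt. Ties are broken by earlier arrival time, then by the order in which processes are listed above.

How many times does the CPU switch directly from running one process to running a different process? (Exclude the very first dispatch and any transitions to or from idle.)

5

Timeline: | P1 0-1 | P2 1-2 | P5 2-3 | P3 3-8 | P4 8-13 | P0 13-20 |
Completion: P0=20  P1=1  P2=2  P3=8  P4=13  P5=3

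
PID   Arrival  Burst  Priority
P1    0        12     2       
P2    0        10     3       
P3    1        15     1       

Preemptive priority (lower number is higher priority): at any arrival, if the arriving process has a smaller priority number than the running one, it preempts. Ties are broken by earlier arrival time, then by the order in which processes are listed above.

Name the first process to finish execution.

P3

Gantt: | P1 0-1 | P3 1-16 | P1 16-27 | P2 27-37 |
Completion: P1=27  P2=37  P3=16
Finish order: P3 → P1 → P2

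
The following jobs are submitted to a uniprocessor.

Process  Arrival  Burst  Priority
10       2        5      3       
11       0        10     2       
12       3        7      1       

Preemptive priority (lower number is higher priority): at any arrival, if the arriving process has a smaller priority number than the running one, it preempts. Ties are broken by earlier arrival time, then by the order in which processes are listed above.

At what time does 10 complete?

Gantt: | 11 0-3 | 12 3-10 | 11 10-17 | 10 17-22 |
Completion: 10=22  11=17  12=10

22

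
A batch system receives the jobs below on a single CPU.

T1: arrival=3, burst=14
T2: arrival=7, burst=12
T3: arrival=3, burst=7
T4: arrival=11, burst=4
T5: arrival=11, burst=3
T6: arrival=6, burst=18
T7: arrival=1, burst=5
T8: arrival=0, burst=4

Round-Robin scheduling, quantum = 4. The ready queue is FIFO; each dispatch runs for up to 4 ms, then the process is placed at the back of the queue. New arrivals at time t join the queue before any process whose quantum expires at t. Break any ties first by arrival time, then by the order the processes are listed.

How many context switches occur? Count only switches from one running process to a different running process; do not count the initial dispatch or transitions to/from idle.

17

Schedule: | T8 0-4 | T7 4-8 | T1 8-12 | T3 12-16 | T6 16-20 | T2 20-24 | T7 24-25 | T4 25-29 | T5 29-32 | T1 32-36 | T3 36-39 | T6 39-43 | T2 43-47 | T1 47-51 | T6 51-55 | T2 55-59 | T1 59-61 | T6 61-67 |
Completion: T1=61  T2=59  T3=39  T4=29  T5=32  T6=67  T7=25  T8=4
Turnaround (C−A): T1=58  T2=52  T3=36  T4=18  T5=21  T6=61  T7=24  T8=4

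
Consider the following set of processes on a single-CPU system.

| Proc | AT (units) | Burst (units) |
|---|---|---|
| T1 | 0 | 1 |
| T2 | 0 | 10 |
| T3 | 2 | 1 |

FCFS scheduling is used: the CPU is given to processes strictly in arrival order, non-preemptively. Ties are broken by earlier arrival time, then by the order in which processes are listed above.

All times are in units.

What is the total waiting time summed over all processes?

Gantt: | T1 0-1 | T2 1-11 | T3 11-12 |
Completion: T1=1  T2=11  T3=12
Turnaround (C−A): T1=1  T2=11  T3=10
Waiting = turnaround − burst: T1=0, T2=1, T3=9
Total waiting = 0 + 1 + 9 = 10

10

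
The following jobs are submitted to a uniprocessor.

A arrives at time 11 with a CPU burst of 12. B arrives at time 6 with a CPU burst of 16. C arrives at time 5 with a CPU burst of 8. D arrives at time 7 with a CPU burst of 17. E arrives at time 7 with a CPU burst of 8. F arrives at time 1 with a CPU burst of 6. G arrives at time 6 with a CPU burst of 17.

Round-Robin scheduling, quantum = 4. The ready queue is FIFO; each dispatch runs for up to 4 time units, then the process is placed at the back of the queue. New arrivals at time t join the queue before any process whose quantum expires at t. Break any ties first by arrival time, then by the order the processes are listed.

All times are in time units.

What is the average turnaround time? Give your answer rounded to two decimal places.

52.14

Gantt: | idle 0-1 | F 1-5 | C 5-9 | F 9-11 | B 11-15 | G 15-19 | D 19-23 | E 23-27 | C 27-31 | A 31-35 | B 35-39 | G 39-43 | D 43-47 | E 47-51 | A 51-55 | B 55-59 | G 59-63 | D 63-67 | A 67-71 | B 71-75 | G 75-79 | D 79-83 | G 83-84 | D 84-85 |
Completion: A=71  B=75  C=31  D=85  E=51  F=11  G=84
Turnaround times: A=60, B=69, C=26, D=78, E=44, F=10, G=78
Average turnaround = (60+69+26+78+44+10+78) / 7 = 365/7 = 52.14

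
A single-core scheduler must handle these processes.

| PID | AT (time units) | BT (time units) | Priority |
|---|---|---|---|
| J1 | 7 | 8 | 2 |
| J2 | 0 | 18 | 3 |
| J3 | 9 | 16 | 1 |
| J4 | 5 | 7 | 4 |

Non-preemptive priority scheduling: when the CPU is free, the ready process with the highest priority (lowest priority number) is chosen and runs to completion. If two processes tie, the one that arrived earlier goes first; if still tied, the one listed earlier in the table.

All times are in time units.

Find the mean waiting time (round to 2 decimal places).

18.25

Timeline: | J2 0-18 | J3 18-34 | J1 34-42 | J4 42-49 |
Completion: J1=42  J2=18  J3=34  J4=49
Turnaround (C−A): J1=35  J2=18  J3=25  J4=44
Waiting times: J1=27, J2=0, J3=9, J4=37
Average waiting = (27+0+9+37) / 4 = 73/4 = 18.25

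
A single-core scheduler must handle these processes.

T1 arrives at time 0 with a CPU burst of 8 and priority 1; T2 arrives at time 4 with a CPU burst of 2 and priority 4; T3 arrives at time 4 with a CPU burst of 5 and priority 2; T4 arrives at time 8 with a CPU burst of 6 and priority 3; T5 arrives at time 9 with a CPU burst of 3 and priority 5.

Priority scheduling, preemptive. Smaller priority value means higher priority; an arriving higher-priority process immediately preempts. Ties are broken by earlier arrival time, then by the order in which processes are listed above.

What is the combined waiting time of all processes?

36

Schedule: | T1 0-8 | T3 8-13 | T4 13-19 | T2 19-21 | T5 21-24 |
Completion: T1=8  T2=21  T3=13  T4=19  T5=24
Waiting = turnaround − burst: T1=0, T2=15, T3=4, T4=5, T5=12
Total waiting = 0 + 15 + 4 + 5 + 12 = 36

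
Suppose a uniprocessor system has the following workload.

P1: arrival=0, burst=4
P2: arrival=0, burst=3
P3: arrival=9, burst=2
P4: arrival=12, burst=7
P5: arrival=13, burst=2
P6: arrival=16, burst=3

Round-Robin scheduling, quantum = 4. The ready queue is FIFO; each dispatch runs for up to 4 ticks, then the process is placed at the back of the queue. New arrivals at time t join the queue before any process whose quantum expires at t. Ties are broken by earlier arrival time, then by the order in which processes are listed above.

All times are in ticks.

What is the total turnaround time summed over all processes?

Timeline: | P1 0-4 | P2 4-7 | idle 7-9 | P3 9-11 | idle 11-12 | P4 12-16 | P5 16-18 | P6 18-21 | P4 21-24 |
Completion: P1=4  P2=7  P3=11  P4=24  P5=18  P6=21
Turnaround = completion − arrival: P1=4, P2=7, P3=2, P4=12, P5=5, P6=5
Total turnaround = 4 + 7 + 2 + 12 + 5 + 5 = 35

35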